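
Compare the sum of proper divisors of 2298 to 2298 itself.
abundant

Proper divisors of 2298: sum = 1 + 2 + 3 + 6 + 383 + 766 + 1149 = 2310
Since 2310 > 2298, 2298 is abundant.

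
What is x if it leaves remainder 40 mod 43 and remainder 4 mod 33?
169

Using Chinese Remainder Theorem:
M = 43 × 33 = 1419
M1 = 33, M2 = 43
y1 = 33^(-1) mod 43 = 30
y2 = 43^(-1) mod 33 = 10
x = (40×33×30 + 4×43×10) mod 1419 = 169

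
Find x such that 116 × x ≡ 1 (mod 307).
45

gcd(116, 307) = 1, so the inverse exists.
Extended Euclidean algorithm on (307, 116):
307 = 2 × 116 + 75  ⟹  75 = (1)·307 + (-2)·116
116 = 1 × 75 + 41  ⟹  41 = (-1)·307 + (3)·116
75 = 1 × 41 + 34  ⟹  34 = (2)·307 + (-5)·116
41 = 1 × 34 + 7  ⟹  7 = (-3)·307 + (8)·116
34 = 4 × 7 + 6  ⟹  6 = (14)·307 + (-37)·116
7 = 1 × 6 + 1  ⟹  1 = (-17)·307 + (45)·116
So (45)·116 ≡ 1 (mod 307), i.e. 116^(-1) ≡ 45 (mod 307).
Check: 116 × 45 = 5220 ≡ 1 (mod 307)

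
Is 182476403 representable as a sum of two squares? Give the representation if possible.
Not possible

Factorization: 182476403 = 53 × 151^3
By Fermat: n is sum of two squares iff every prime p ≡ 3 (mod 4) appears to even power.
Prime(s) ≡ 3 (mod 4) with odd exponent: [(151, 3)]
Therefore 182476403 cannot be expressed as a² + b².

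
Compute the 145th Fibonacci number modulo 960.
865

Matrix identity: Q^n = [[F_(n+1), F_n], [F_n, F_(n-1)]] with Q = [[1,1],[1,0]].
n = 145 = 10010001₂. Square-and-multiply, entries mod 960:
Q^1 = [[1,1],[1,0]]
Q^2 = (Q^1)² = [[2,1],[1,1]]
Q^4 = (Q^2)² = [[5,3],[3,2]]
Q^9 = (Q^4)²·Q = [[55,34],[34,21]]
Q^18 = (Q^9)² = [[341,664],[664,637]]
Q^36 = (Q^18)² = [[377,432],[432,905]]
Q^72 = (Q^36)² = [[433,864],[864,529]]
Q^145 = (Q^72)²·Q = [[673,865],[865,768]]
F_145 mod 960 = Q^145[0][1] = 865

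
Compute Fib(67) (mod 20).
13

Matrix identity: Q^n = [[F_(n+1), F_n], [F_n, F_(n-1)]] with Q = [[1,1],[1,0]].
n = 67 = 1000011₂. Square-and-multiply, entries mod 20:
Q^1 = [[1,1],[1,0]]
Q^2 = (Q^1)² = [[2,1],[1,1]]
Q^4 = (Q^2)² = [[5,3],[3,2]]
Q^8 = (Q^4)² = [[14,1],[1,13]]
Q^16 = (Q^8)² = [[17,7],[7,10]]
Q^33 = (Q^16)²·Q = [[7,18],[18,9]]
Q^67 = (Q^33)²·Q = [[1,13],[13,8]]
F_67 mod 20 = Q^67[0][1] = 13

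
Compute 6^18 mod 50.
16

Repeated squaring. Binary of 18 = 10010.
6^1 ≡ 6 (mod 50); 6^2 ≡ 36 (mod 50); 6^4 ≡ 46 (mod 50); 6^8 ≡ 16 (mod 50); 6^16 ≡ 6 (mod 50)
6^18 = 6^2 × 6^16 ≡ 16 (mod 50)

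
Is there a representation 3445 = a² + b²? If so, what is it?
9² + 58² (a=9, b=58)

Factorization: 3445 = 5 × 13 × 53
By Fermat: n is sum of two squares iff every prime p ≡ 3 (mod 4) appears to even power.
All primes ≡ 3 (mod 4) appear to even power.
Search a = 0, 1, 2, … for 3445 - a² a perfect square: first hit at a = 9: 3445 - 81 = 3364 = 58².
3445 = 9² + 58² = 81 + 3364 ✓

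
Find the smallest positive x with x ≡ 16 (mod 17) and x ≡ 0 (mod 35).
560

Using Chinese Remainder Theorem:
M = 17 × 35 = 595
M1 = 35, M2 = 17
y1 = 35^(-1) mod 17 = 1
y2 = 17^(-1) mod 35 = 33
x = (16×35×1 + 0×17×33) mod 595 = 560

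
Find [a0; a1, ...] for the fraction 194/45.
[4; 3, 4, 1, 2]

Euclidean algorithm steps:
194 = 4 × 45 + 14
45 = 3 × 14 + 3
14 = 4 × 3 + 2
3 = 1 × 2 + 1
2 = 2 × 1 + 0
Continued fraction: [4; 3, 4, 1, 2]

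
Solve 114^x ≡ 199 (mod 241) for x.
229

Baby-step giant-step with step n = ⌈√241⌉ = 16.
Baby steps 114^j mod 241 (j:value) for j=0..15: 0:1, 1:114, 2:223, 3:117, 4:83, 5:63, 6:193, 7:71, 8:141, 9:168, 10:113, 11:109, 12:135, 13:207, 14:221, 15:130.
Giant-step multiplier: 114^(-16) ≡ 114^(240-16) = 114^224 ≡ 160 (mod 241).
Giant steps γ_i = 199·160^i mod 241: γ_0=199, γ_1=28, γ_2=142, γ_3=66, γ_4=197, γ_5=190, γ_6=34, γ_7=138, γ_8=149, γ_9=222, γ_10=93, γ_11=179, γ_12=202, γ_13=26, γ_14=63 (in table at j=5).
x = i·n + j = 14·16 + 5 = 229.
Check: 114^229 ≡ 199 (mod 241).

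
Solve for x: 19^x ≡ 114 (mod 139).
13

Baby-step giant-step with step n = ⌈√139⌉ = 12.
Baby steps 19^j mod 139 (j:value) for j=0..11: 0:1, 1:19, 2:83, 3:48, 4:78, 5:92, 6:80, 7:130, 8:107, 9:87, 10:124, 11:132.
Giant-step multiplier: 19^(-12) ≡ 19^(138-12) = 19^126 ≡ 116 (mod 139).
Giant steps γ_i = 114·116^i mod 139: γ_0=114, γ_1=19 (in table at j=1).
x = i·n + j = 1·12 + 1 = 13.
Check: 19^13 ≡ 114 (mod 139).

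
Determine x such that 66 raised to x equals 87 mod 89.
52

Baby-step giant-step with step n = ⌈√89⌉ = 10.
Baby steps 66^j mod 89 (j:value) for j=0..9: 0:1, 1:66, 2:84, 3:26, 4:25, 5:48, 6:53, 7:27, 8:2, 9:43.
Giant-step multiplier: 66^(-10) ≡ 66^(88-10) = 66^78 ≡ 80 (mod 89).
Giant steps γ_i = 87·80^i mod 89: γ_0=87, γ_1=18, γ_2=16, γ_3=34, γ_4=50, γ_5=84 (in table at j=2).
x = i·n + j = 5·10 + 2 = 52.
Check: 66^52 ≡ 87 (mod 89).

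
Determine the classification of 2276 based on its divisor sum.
deficient

Proper divisors of 2276: sum = 1 + 2 + 4 + 569 + 1138 = 1714
Since 1714 < 2276, 2276 is deficient.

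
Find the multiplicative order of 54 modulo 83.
82

83 is prime, so ord(54) divides φ(83) = 82.
Divisors of 82: 1, 2, 41, 82.
Repeated squaring: 54^1 ≡ 54, 54^2 ≡ 11, 54^4 ≡ 38, 54^8 ≡ 33, 54^16 ≡ 10, 54^32 ≡ 17, 54^64 ≡ 40 (mod 83).
Test 54^d mod 83 for each divisor d in increasing order:
54^1 ≡ 54
54^2 ≡ 11
54^41 = 54^32·54^8·54^1 ≡ 82
54^82 = 54^64·54^16·54^2 ≡ 1  ← first divisor giving 1
The order is 82.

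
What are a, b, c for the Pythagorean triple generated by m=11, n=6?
(85, 132, 157)

Euclid's formula: a = m² - n², b = 2mn, c = m² + n²
m = 11, n = 6
a = 11² - 6² = 121 - 36 = 85
b = 2 × 11 × 6 = 132
c = 11² + 6² = 121 + 36 = 157
Verification: 85² + 132² = 7225 + 17424 = 24649 = 157² ✓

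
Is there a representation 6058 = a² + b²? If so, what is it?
27² + 73² (a=27, b=73)

Factorization: 6058 = 2 × 13 × 233
By Fermat: n is sum of two squares iff every prime p ≡ 3 (mod 4) appears to even power.
All primes ≡ 3 (mod 4) appear to even power.
Search a = 0, 1, 2, … for 6058 - a² a perfect square: first hit at a = 27: 6058 - 729 = 5329 = 73².
6058 = 27² + 73² = 729 + 5329 ✓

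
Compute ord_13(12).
2

13 is prime, so ord(12) divides φ(13) = 12.
Divisors of 12: 1, 2, 3, 4, 6, 12.
Repeated squaring: 12^1 ≡ 12, 12^2 ≡ 1, 12^4 ≡ 1, 12^8 ≡ 1 (mod 13).
Test 12^d mod 13 for each divisor d in increasing order:
12^1 ≡ 12
12^2 ≡ 1  ← first divisor giving 1
The order is 2.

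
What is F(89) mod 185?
159

Matrix identity: Q^n = [[F_(n+1), F_n], [F_n, F_(n-1)]] with Q = [[1,1],[1,0]].
n = 89 = 1011001₂. Square-and-multiply, entries mod 185:
Q^1 = [[1,1],[1,0]]
Q^2 = (Q^1)² = [[2,1],[1,1]]
Q^5 = (Q^2)²·Q = [[8,5],[5,3]]
Q^11 = (Q^5)²·Q = [[144,89],[89,55]]
Q^22 = (Q^11)² = [[167,136],[136,31]]
Q^44 = (Q^22)² = [[135,103],[103,32]]
Q^89 = (Q^44)²·Q = [[155,159],[159,181]]
F_89 mod 185 = Q^89[0][1] = 159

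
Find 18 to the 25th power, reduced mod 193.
86

Repeated squaring. Binary of 25 = 11001.
18^1 ≡ 18 (mod 193); 18^2 ≡ 131 (mod 193); 18^4 ≡ 177 (mod 193); 18^8 ≡ 63 (mod 193); 18^16 ≡ 109 (mod 193)
18^25 = 18^1 × 18^8 × 18^16 ≡ 86 (mod 193)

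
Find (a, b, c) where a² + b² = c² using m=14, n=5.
(171, 140, 221)

Euclid's formula: a = m² - n², b = 2mn, c = m² + n²
m = 14, n = 5
a = 14² - 5² = 196 - 25 = 171
b = 2 × 14 × 5 = 140
c = 14² + 5² = 196 + 25 = 221
Verification: 171² + 140² = 29241 + 19600 = 48841 = 221² ✓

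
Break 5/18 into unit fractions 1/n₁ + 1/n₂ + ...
1/4 + 1/36

Greedy algorithm:
5/18: ceiling(18/5) = 4, use 1/4
1/36: ceiling(36/1) = 36, use 1/36
Result: 5/18 = 1/4 + 1/36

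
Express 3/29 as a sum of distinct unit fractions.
1/10 + 1/290

Greedy algorithm:
3/29: ceiling(29/3) = 10, use 1/10
1/290: ceiling(290/1) = 290, use 1/290
Result: 3/29 = 1/10 + 1/290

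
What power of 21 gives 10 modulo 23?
7

Baby-step giant-step with step n = ⌈√23⌉ = 5.
Baby steps 21^j mod 23 (j:value) for j=0..4: 0:1, 1:21, 2:4, 3:15, 4:16.
Giant-step multiplier: 21^(-5) ≡ 21^(22-5) = 21^17 ≡ 5 (mod 23).
Giant steps γ_i = 10·5^i mod 23: γ_0=10, γ_1=4 (in table at j=2).
x = i·n + j = 1·5 + 2 = 7.
Check: 21^7 ≡ 10 (mod 23).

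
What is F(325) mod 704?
313

Matrix identity: Q^n = [[F_(n+1), F_n], [F_n, F_(n-1)]] with Q = [[1,1],[1,0]].
n = 325 = 101000101₂. Square-and-multiply, entries mod 704:
Q^1 = [[1,1],[1,0]]
Q^2 = (Q^1)² = [[2,1],[1,1]]
Q^5 = (Q^2)²·Q = [[8,5],[5,3]]
Q^10 = (Q^5)² = [[89,55],[55,34]]
Q^20 = (Q^10)² = [[386,429],[429,661]]
Q^40 = (Q^20)² = [[45,11],[11,34]]
Q^81 = (Q^40)²·Q = [[199,34],[34,165]]
Q^162 = (Q^81)² = [[629,408],[408,221]]
Q^325 = (Q^162)²·Q = [[41,313],[313,432]]
F_325 mod 704 = Q^325[0][1] = 313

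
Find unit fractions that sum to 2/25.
1/13 + 1/325

Greedy algorithm:
2/25: ceiling(25/2) = 13, use 1/13
1/325: ceiling(325/1) = 325, use 1/325
Result: 2/25 = 1/13 + 1/325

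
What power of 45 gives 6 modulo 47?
20

Baby-step giant-step with step n = ⌈√47⌉ = 7.
Baby steps 45^j mod 47 (j:value) for j=0..6: 0:1, 1:45, 2:4, 3:39, 4:16, 5:15, 6:17.
Giant-step multiplier: 45^(-7) ≡ 45^(46-7) = 45^39 ≡ 29 (mod 47).
Giant steps γ_i = 6·29^i mod 47: γ_0=6, γ_1=33, γ_2=17 (in table at j=6).
x = i·n + j = 2·7 + 6 = 20.
Check: 45^20 ≡ 6 (mod 47).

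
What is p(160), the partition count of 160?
107438159466

p(n) counts ways to write n as a sum of positive integers (order ignored).
Euler's pentagonal recurrence: p(k) = p(k-1) + p(k-2) - p(k-5) - p(k-7) + p(k-12) + p(k-15) - ... (offsets j(3j∓1)/2, signs ++--, p(0)=1, p(<0)=0).
DP table for k = 0..159: p(0)=1, p(1)=1, p(2)=2, p(3)=3, p(4)=5, p(5)=7, p(6)=11, p(7)=15, p(8)=22, p(9)=30, p(10)=42, p(11)=56, p(12)=77, p(13)=101, p(14)=135, p(15)=176, p(16)=231, p(17)=297, p(18)=385, p(19)=490, p(20)=627, p(21)=792, p(22)=1002, p(23)=1255, p(24)=1575, p(25)=1958, p(26)=2436, p(27)=3010, p(28)=3718, p(29)=4565, p(30)=5604, p(31)=6842, p(32)=8349, p(33)=10143, p(34)=12310, p(35)=14883, p(36)=17977, p(37)=21637, p(38)=26015, p(39)=31185, p(40)=37338, p(41)=44583, p(42)=53174, p(43)=63261, p(44)=75175, p(45)=89134, p(46)=105558, p(47)=124754, p(48)=147273, p(49)=173525, p(50)=204226, p(51)=239943, p(52)=281589, p(53)=329931, p(54)=386155, p(55)=451276, p(56)=526823, p(57)=614154, p(58)=715220, p(59)=831820, p(60)=966467, p(61)=1121505, p(62)=1300156, p(63)=1505499, p(64)=1741630, p(65)=2012558, p(66)=2323520, p(67)=2679689, p(68)=3087735, p(69)=3554345, p(70)=4087968, p(71)=4697205, p(72)=5392783, p(73)=6185689, p(74)=7089500, p(75)=8118264, p(76)=9289091, p(77)=10619863, p(78)=12132164, p(79)=13848650, p(80)=15796476, p(81)=18004327, p(82)=20506255, p(83)=23338469, p(84)=26543660, p(85)=30167357, p(86)=34262962, p(87)=38887673, p(88)=44108109, p(89)=49995925, p(90)=56634173, p(91)=64112359, p(92)=72533807, p(93)=82010177, p(94)=92669720, p(95)=104651419, p(96)=118114304, p(97)=133230930, p(98)=150198136, p(99)=169229875, p(100)=190569292, p(101)=214481126, p(102)=241265379, p(103)=271248950, p(104)=304801365, p(105)=342325709, p(106)=384276336, p(107)=431149389, p(108)=483502844, p(109)=541946240, p(110)=607163746, p(111)=679903203, p(112)=761002156, p(113)=851376628, p(114)=952050665, p(115)=1064144451, p(116)=1188908248, p(117)=1327710076, p(118)=1482074143, p(119)=1653668665, p(120)=1844349560, p(121)=2056148051, p(122)=2291320912, p(123)=2552338241, p(124)=2841940500, p(125)=3163127352, p(126)=3519222692, p(127)=3913864295, p(128)=4351078600, p(129)=4835271870, p(130)=5371315400, p(131)=5964539504, p(132)=6620830889, p(133)=7346629512, p(134)=8149040695, p(135)=9035836076, p(136)=10015581680, p(137)=11097645016, p(138)=12292341831, p(139)=13610949895, p(140)=15065878135, p(141)=16670689208, p(142)=18440293320, p(143)=20390982757, p(144)=22540654445, p(145)=24908858009, p(146)=27517052599, p(147)=30388671978, p(148)=33549419497, p(149)=37027355200, p(150)=40853235313, p(151)=45060624582, p(152)=49686288421, p(153)=54770336324, p(154)=60356673280, p(155)=66493182097, p(156)=73232243759, p(157)=80630964769, p(158)=88751778802, p(159)=97662728555.
Final step: p(160) = p(159) + p(158) - p(155) - p(153) + p(148) + p(145) - p(138) - p(134) + p(125) + p(120) - p(109) - p(103) + p(90) + p(83) - p(68) - p(60) + p(43) + p(34) - p(15) - p(5)
= 97662728555 + 88751778802 - 66493182097 - 54770336324 + 33549419497 + 24908858009 - 12292341831 - 8149040695 + 3163127352 + 1844349560 - 541946240 - 271248950 + 56634173 + 23338469 - 3087735 - 966467 + 63261 + 12310 - 176 - 7
= 107438159466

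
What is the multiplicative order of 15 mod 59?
29

59 is prime, so ord(15) divides φ(59) = 58.
Divisors of 58: 1, 2, 29, 58.
Repeated squaring: 15^1 ≡ 15, 15^2 ≡ 48, 15^4 ≡ 3, 15^8 ≡ 9, 15^16 ≡ 22, 15^32 ≡ 12 (mod 59).
Test 15^d mod 59 for each divisor d in increasing order:
15^1 ≡ 15
15^2 ≡ 48
15^29 = 15^16·15^8·15^4·15^1 ≡ 1  ← first divisor giving 1
The order is 29.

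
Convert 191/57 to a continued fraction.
[3; 2, 1, 5, 1, 2]

Euclidean algorithm steps:
191 = 3 × 57 + 20
57 = 2 × 20 + 17
20 = 1 × 17 + 3
17 = 5 × 3 + 2
3 = 1 × 2 + 1
2 = 2 × 1 + 0
Continued fraction: [3; 2, 1, 5, 1, 2]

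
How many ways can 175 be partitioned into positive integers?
435157697830

p(n) counts ways to write n as a sum of positive integers (order ignored).
Euler's pentagonal recurrence: p(k) = p(k-1) + p(k-2) - p(k-5) - p(k-7) + p(k-12) + p(k-15) - ... (offsets j(3j∓1)/2, signs ++--, p(0)=1, p(<0)=0).
DP table for k = 0..174: p(0)=1, p(1)=1, p(2)=2, p(3)=3, p(4)=5, p(5)=7, p(6)=11, p(7)=15, p(8)=22, p(9)=30, p(10)=42, p(11)=56, p(12)=77, p(13)=101, p(14)=135, p(15)=176, p(16)=231, p(17)=297, p(18)=385, p(19)=490, p(20)=627, p(21)=792, p(22)=1002, p(23)=1255, p(24)=1575, p(25)=1958, p(26)=2436, p(27)=3010, p(28)=3718, p(29)=4565, p(30)=5604, p(31)=6842, p(32)=8349, p(33)=10143, p(34)=12310, p(35)=14883, p(36)=17977, p(37)=21637, p(38)=26015, p(39)=31185, p(40)=37338, p(41)=44583, p(42)=53174, p(43)=63261, p(44)=75175, p(45)=89134, p(46)=105558, p(47)=124754, p(48)=147273, p(49)=173525, p(50)=204226, p(51)=239943, p(52)=281589, p(53)=329931, p(54)=386155, p(55)=451276, p(56)=526823, p(57)=614154, p(58)=715220, p(59)=831820, p(60)=966467, p(61)=1121505, p(62)=1300156, p(63)=1505499, p(64)=1741630, p(65)=2012558, p(66)=2323520, p(67)=2679689, p(68)=3087735, p(69)=3554345, p(70)=4087968, p(71)=4697205, p(72)=5392783, p(73)=6185689, p(74)=7089500, p(75)=8118264, p(76)=9289091, p(77)=10619863, p(78)=12132164, p(79)=13848650, p(80)=15796476, p(81)=18004327, p(82)=20506255, p(83)=23338469, p(84)=26543660, p(85)=30167357, p(86)=34262962, p(87)=38887673, p(88)=44108109, p(89)=49995925, p(90)=56634173, p(91)=64112359, p(92)=72533807, p(93)=82010177, p(94)=92669720, p(95)=104651419, p(96)=118114304, p(97)=133230930, p(98)=150198136, p(99)=169229875, p(100)=190569292, p(101)=214481126, p(102)=241265379, p(103)=271248950, p(104)=304801365, p(105)=342325709, p(106)=384276336, p(107)=431149389, p(108)=483502844, p(109)=541946240, p(110)=607163746, p(111)=679903203, p(112)=761002156, p(113)=851376628, p(114)=952050665, p(115)=1064144451, p(116)=1188908248, p(117)=1327710076, p(118)=1482074143, p(119)=1653668665, p(120)=1844349560, p(121)=2056148051, p(122)=2291320912, p(123)=2552338241, p(124)=2841940500, p(125)=3163127352, p(126)=3519222692, p(127)=3913864295, p(128)=4351078600, p(129)=4835271870, p(130)=5371315400, p(131)=5964539504, p(132)=6620830889, p(133)=7346629512, p(134)=8149040695, p(135)=9035836076, p(136)=10015581680, p(137)=11097645016, p(138)=12292341831, p(139)=13610949895, p(140)=15065878135, p(141)=16670689208, p(142)=18440293320, p(143)=20390982757, p(144)=22540654445, p(145)=24908858009, p(146)=27517052599, p(147)=30388671978, p(148)=33549419497, p(149)=37027355200, p(150)=40853235313, p(151)=45060624582, p(152)=49686288421, p(153)=54770336324, p(154)=60356673280, p(155)=66493182097, p(156)=73232243759, p(157)=80630964769, p(158)=88751778802, p(159)=97662728555, p(160)=107438159466, p(161)=118159068427, p(162)=129913904637, p(163)=142798995930, p(164)=156919475295, p(165)=172389800255, p(166)=189334822579, p(167)=207890420102, p(168)=228204732751, p(169)=250438925115, p(170)=274768617130, p(171)=301384802048, p(172)=330495499613, p(173)=362326859895, p(174)=397125074750.
Final step: p(175) = p(174) + p(173) - p(170) - p(168) + p(163) + p(160) - p(153) - p(149) + p(140) + p(135) - p(124) - p(118) + p(105) + p(98) - p(83) - p(75) + p(58) + p(49) - p(30) - p(20)
= 397125074750 + 362326859895 - 274768617130 - 228204732751 + 142798995930 + 107438159466 - 54770336324 - 37027355200 + 15065878135 + 9035836076 - 2841940500 - 1482074143 + 342325709 + 150198136 - 23338469 - 8118264 + 715220 + 173525 - 5604 - 627
= 435157697830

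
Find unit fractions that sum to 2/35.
1/18 + 1/630

Greedy algorithm:
2/35: ceiling(35/2) = 18, use 1/18
1/630: ceiling(630/1) = 630, use 1/630
Result: 2/35 = 1/18 + 1/630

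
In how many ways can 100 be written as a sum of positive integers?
190569292

p(n) counts ways to write n as a sum of positive integers (order ignored).
Euler's pentagonal recurrence: p(k) = p(k-1) + p(k-2) - p(k-5) - p(k-7) + p(k-12) + p(k-15) - ... (offsets j(3j∓1)/2, signs ++--, p(0)=1, p(<0)=0).
DP table for k = 0..99: p(0)=1, p(1)=1, p(2)=2, p(3)=3, p(4)=5, p(5)=7, p(6)=11, p(7)=15, p(8)=22, p(9)=30, p(10)=42, p(11)=56, p(12)=77, p(13)=101, p(14)=135, p(15)=176, p(16)=231, p(17)=297, p(18)=385, p(19)=490, p(20)=627, p(21)=792, p(22)=1002, p(23)=1255, p(24)=1575, p(25)=1958, p(26)=2436, p(27)=3010, p(28)=3718, p(29)=4565, p(30)=5604, p(31)=6842, p(32)=8349, p(33)=10143, p(34)=12310, p(35)=14883, p(36)=17977, p(37)=21637, p(38)=26015, p(39)=31185, p(40)=37338, p(41)=44583, p(42)=53174, p(43)=63261, p(44)=75175, p(45)=89134, p(46)=105558, p(47)=124754, p(48)=147273, p(49)=173525, p(50)=204226, p(51)=239943, p(52)=281589, p(53)=329931, p(54)=386155, p(55)=451276, p(56)=526823, p(57)=614154, p(58)=715220, p(59)=831820, p(60)=966467, p(61)=1121505, p(62)=1300156, p(63)=1505499, p(64)=1741630, p(65)=2012558, p(66)=2323520, p(67)=2679689, p(68)=3087735, p(69)=3554345, p(70)=4087968, p(71)=4697205, p(72)=5392783, p(73)=6185689, p(74)=7089500, p(75)=8118264, p(76)=9289091, p(77)=10619863, p(78)=12132164, p(79)=13848650, p(80)=15796476, p(81)=18004327, p(82)=20506255, p(83)=23338469, p(84)=26543660, p(85)=30167357, p(86)=34262962, p(87)=38887673, p(88)=44108109, p(89)=49995925, p(90)=56634173, p(91)=64112359, p(92)=72533807, p(93)=82010177, p(94)=92669720, p(95)=104651419, p(96)=118114304, p(97)=133230930, p(98)=150198136, p(99)=169229875.
Final step: p(100) = p(99) + p(98) - p(95) - p(93) + p(88) + p(85) - p(78) - p(74) + p(65) + p(60) - p(49) - p(43) + p(30) + p(23) - p(8) - p(0)
= 169229875 + 150198136 - 104651419 - 82010177 + 44108109 + 30167357 - 12132164 - 7089500 + 2012558 + 966467 - 173525 - 63261 + 5604 + 1255 - 22 - 1
= 190569292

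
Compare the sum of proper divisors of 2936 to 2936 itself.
deficient

Proper divisors of 2936: sum = 1 + 2 + 4 + 8 + 367 + 734 + 1468 = 2584
Since 2584 < 2936, 2936 is deficient.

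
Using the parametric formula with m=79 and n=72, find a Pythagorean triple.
(1057, 11376, 11425)

Euclid's formula: a = m² - n², b = 2mn, c = m² + n²
m = 79, n = 72
a = 79² - 72² = 6241 - 5184 = 1057
b = 2 × 79 × 72 = 11376
c = 79² + 72² = 6241 + 5184 = 11425
Verification: 1057² + 11376² = 1117249 + 129413376 = 130530625 = 11425² ✓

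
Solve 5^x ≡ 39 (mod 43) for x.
3

Baby-step giant-step with step n = ⌈√43⌉ = 7.
Baby steps 5^j mod 43 (j:value) for j=0..6: 0:1, 1:5, 2:25, 3:39, 4:23, 5:29, 6:16.
h = 39 is already in the table at j=3, so x = 3.
Check: 5^3 ≡ 39 (mod 43).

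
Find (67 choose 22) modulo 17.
14

Using Lucas' theorem:
Write n=67 and k=22 in base 17:
n in base 17: [3, 16]
k in base 17: [1, 5]
C(67,22) mod 17 = ∏ C(n_i, k_i) mod 17
Digit binomials (mod 17): C(3,1) = 3; C(16,5) = 4368 ≡ 16
Product: 3 × 16 = 48 ≡ 14 (mod 17)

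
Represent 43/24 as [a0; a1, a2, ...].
[1; 1, 3, 1, 4]

Euclidean algorithm steps:
43 = 1 × 24 + 19
24 = 1 × 19 + 5
19 = 3 × 5 + 4
5 = 1 × 4 + 1
4 = 4 × 1 + 0
Continued fraction: [1; 1, 3, 1, 4]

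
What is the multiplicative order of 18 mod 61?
60

61 is prime, so ord(18) divides φ(61) = 60.
Divisors of 60: 1, 2, 3, 4, 5, 6, 10, 12, 15, 20, 30, 60.
Repeated squaring: 18^1 ≡ 18, 18^2 ≡ 19, 18^4 ≡ 56, 18^8 ≡ 25, 18^16 ≡ 15, 18^32 ≡ 42 (mod 61).
Test 18^d mod 61 for each divisor d in increasing order:
18^1 ≡ 18
18^2 ≡ 19
18^3 = 18^2·18^1 ≡ 37
18^4 ≡ 56
18^5 = 18^4·18^1 ≡ 32
18^6 = 18^4·18^2 ≡ 27
18^10 = 18^8·18^2 ≡ 48
18^12 = 18^8·18^4 ≡ 58
18^15 = 18^8·18^4·18^2·18^1 ≡ 11
18^20 = 18^16·18^4 ≡ 47
18^30 = 18^16·18^8·18^4·18^2 ≡ 60
18^60 = 18^32·18^16·18^8·18^4 ≡ 1  ← first divisor giving 1
The order is 60.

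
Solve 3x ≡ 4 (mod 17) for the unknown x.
x ≡ 7 (mod 17)

gcd(3, 17) = 1, which divides 4, so solutions exist.
Find 3^(-1) mod 17 by the extended Euclidean algorithm:
17 = 5 × 3 + 2  ⟹  2 = (1)·17 + (-5)·3
3 = 1 × 2 + 1  ⟹  1 = (-1)·17 + (6)·3
So (6)·3 ≡ 1 (mod 17), i.e. 3^(-1) ≡ 6 (mod 17).
x ≡ 6 × 4 = 24 ≡ 7 (mod 17).
Check: 3 × 7 = 21 ≡ 4 (mod 17).
Unique solution: x ≡ 7 (mod 17)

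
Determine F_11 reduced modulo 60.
29

Matrix identity: Q^n = [[F_(n+1), F_n], [F_n, F_(n-1)]] with Q = [[1,1],[1,0]].
n = 11 = 1011₂. Square-and-multiply, entries mod 60:
Q^1 = [[1,1],[1,0]]
Q^2 = (Q^1)² = [[2,1],[1,1]]
Q^5 = (Q^2)²·Q = [[8,5],[5,3]]
Q^11 = (Q^5)²·Q = [[24,29],[29,55]]
F_11 mod 60 = Q^11[0][1] = 29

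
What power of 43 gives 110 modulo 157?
94

Baby-step giant-step with step n = ⌈√157⌉ = 13.
Baby steps 43^j mod 157 (j:value) for j=0..12: 0:1, 1:43, 2:122, 3:65, 4:126, 5:80, 6:143, 7:26, 8:19, 9:32, 10:120, 11:136, 12:39.
Giant-step multiplier: 43^(-13) ≡ 43^(156-13) = 43^143 ≡ 135 (mod 157).
Giant steps γ_i = 110·135^i mod 157: γ_0=110, γ_1=92, γ_2=17, γ_3=97, γ_4=64, γ_5=5, γ_6=47, γ_7=65 (in table at j=3).
x = i·n + j = 7·13 + 3 = 94.
Check: 43^94 ≡ 110 (mod 157).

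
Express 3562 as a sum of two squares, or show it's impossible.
9² + 59² (a=9, b=59)

Factorization: 3562 = 2 × 13 × 137
By Fermat: n is sum of two squares iff every prime p ≡ 3 (mod 4) appears to even power.
All primes ≡ 3 (mod 4) appear to even power.
Search a = 0, 1, 2, … for 3562 - a² a perfect square: first hit at a = 9: 3562 - 81 = 3481 = 59².
3562 = 9² + 59² = 81 + 3481 ✓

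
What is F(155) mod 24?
17

Matrix identity: Q^n = [[F_(n+1), F_n], [F_n, F_(n-1)]] with Q = [[1,1],[1,0]].
n = 155 = 10011011₂. Square-and-multiply, entries mod 24:
Q^1 = [[1,1],[1,0]]
Q^2 = (Q^1)² = [[2,1],[1,1]]
Q^4 = (Q^2)² = [[5,3],[3,2]]
Q^9 = (Q^4)²·Q = [[7,10],[10,21]]
Q^19 = (Q^9)²·Q = [[21,5],[5,16]]
Q^38 = (Q^19)² = [[10,17],[17,17]]
Q^77 = (Q^38)²·Q = [[8,5],[5,3]]
Q^155 = (Q^77)²·Q = [[0,17],[17,7]]
F_155 mod 24 = Q^155[0][1] = 17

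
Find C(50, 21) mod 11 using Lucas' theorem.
0

Using Lucas' theorem:
Write n=50 and k=21 in base 11:
n in base 11: [4, 6]
k in base 11: [1, 10]
C(50,21) mod 11 = ∏ C(n_i, k_i) mod 11
Digit binomials (mod 11): C(4,1) = 4; C(6,10) = 0 (k_i > n_i)
Product: 4 × 0 = 0 ≡ 0 (mod 11)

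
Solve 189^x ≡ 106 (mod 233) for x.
227

Baby-step giant-step with step n = ⌈√233⌉ = 16.
Baby steps 189^j mod 233 (j:value) for j=0..15: 0:1, 1:189, 2:72, 3:94, 4:58, 5:11, 6:215, 7:93, 8:102, 9:172, 10:121, 11:35, 12:91, 13:190, 14:28, 15:166.
Giant-step multiplier: 189^(-16) ≡ 189^(232-16) = 189^216 ≡ 23 (mod 233).
Giant steps γ_i = 106·23^i mod 233: γ_0=106, γ_1=108, γ_2=154, γ_3=47, γ_4=149, γ_5=165, γ_6=67, γ_7=143, γ_8=27, γ_9=155, γ_10=70, γ_11=212, γ_12=216, γ_13=75, γ_14=94 (in table at j=3).
x = i·n + j = 14·16 + 3 = 227.
Check: 189^227 ≡ 106 (mod 233).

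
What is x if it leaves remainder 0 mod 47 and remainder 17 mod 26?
329

Using Chinese Remainder Theorem:
M = 47 × 26 = 1222
M1 = 26, M2 = 47
y1 = 26^(-1) mod 47 = 38
y2 = 47^(-1) mod 26 = 5
x = (0×26×38 + 17×47×5) mod 1222 = 329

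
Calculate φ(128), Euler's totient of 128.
64

128 = 2^7
φ(n) = n × ∏(1 - 1/p) for each prime p dividing n
φ(128) = 128 × (1 - 1/2) = 64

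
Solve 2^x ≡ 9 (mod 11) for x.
6

Baby-step giant-step with step n = ⌈√11⌉ = 4.
Baby steps 2^j mod 11 (j:value) for j=0..3: 0:1, 1:2, 2:4, 3:8.
Giant-step multiplier: 2^(-4) ≡ 2^(10-4) = 2^6 ≡ 9 (mod 11).
Giant steps γ_i = 9·9^i mod 11: γ_0=9, γ_1=4 (in table at j=2).
x = i·n + j = 1·4 + 2 = 6.
Check: 2^6 ≡ 9 (mod 11).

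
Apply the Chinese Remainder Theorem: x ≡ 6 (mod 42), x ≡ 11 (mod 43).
1602

Using Chinese Remainder Theorem:
M = 42 × 43 = 1806
M1 = 43, M2 = 42
y1 = 43^(-1) mod 42 = 1
y2 = 42^(-1) mod 43 = 42
x = (6×43×1 + 11×42×42) mod 1806 = 1602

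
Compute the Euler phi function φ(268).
132

268 = 2^2 × 67
φ(n) = n × ∏(1 - 1/p) for each prime p dividing n
φ(268) = 268 × (1 - 1/2) × (1 - 1/67) = 132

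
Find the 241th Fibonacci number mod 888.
529

Matrix identity: Q^n = [[F_(n+1), F_n], [F_n, F_(n-1)]] with Q = [[1,1],[1,0]].
n = 241 = 11110001₂. Square-and-multiply, entries mod 888:
Q^1 = [[1,1],[1,0]]
Q^3 = (Q^1)²·Q = [[3,2],[2,1]]
Q^7 = (Q^3)²·Q = [[21,13],[13,8]]
Q^15 = (Q^7)²·Q = [[99,610],[610,377]]
Q^30 = (Q^15)² = [[61,872],[872,77]]
Q^60 = (Q^30)² = [[425,456],[456,857]]
Q^120 = (Q^60)² = [[505,288],[288,217]]
Q^241 = (Q^120)²·Q = [[673,529],[529,144]]
F_241 mod 888 = Q^241[0][1] = 529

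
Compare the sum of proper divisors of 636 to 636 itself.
abundant

Proper divisors of 636: sum = 1 + 2 + 3 + 4 + 6 + 12 + 53 + 106 + 159 + 212 + 318 = 876
Since 876 > 636, 636 is abundant.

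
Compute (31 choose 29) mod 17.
6

Using Lucas' theorem:
Write n=31 and k=29 in base 17:
n in base 17: [1, 14]
k in base 17: [1, 12]
C(31,29) mod 17 = ∏ C(n_i, k_i) mod 17
Digit binomials (mod 17): C(1,1) = 1; C(14,12) = 91 ≡ 6
Product: 1 × 6 = 6 ≡ 6 (mod 17)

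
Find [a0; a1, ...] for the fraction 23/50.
[0; 2, 5, 1, 3]

Euclidean algorithm steps:
23 = 0 × 50 + 23
50 = 2 × 23 + 4
23 = 5 × 4 + 3
4 = 1 × 3 + 1
3 = 3 × 1 + 0
Continued fraction: [0; 2, 5, 1, 3]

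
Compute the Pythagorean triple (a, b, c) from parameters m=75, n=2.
(5621, 300, 5629)

Euclid's formula: a = m² - n², b = 2mn, c = m² + n²
m = 75, n = 2
a = 75² - 2² = 5625 - 4 = 5621
b = 2 × 75 × 2 = 300
c = 75² + 2² = 5625 + 4 = 5629
Verification: 5621² + 300² = 31595641 + 90000 = 31685641 = 5629² ✓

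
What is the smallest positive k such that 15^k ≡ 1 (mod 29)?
28

29 is prime, so ord(15) divides φ(29) = 28.
Divisors of 28: 1, 2, 4, 7, 14, 28.
Repeated squaring: 15^1 ≡ 15, 15^2 ≡ 22, 15^4 ≡ 20, 15^8 ≡ 23, 15^16 ≡ 7 (mod 29).
Test 15^d mod 29 for each divisor d in increasing order:
15^1 ≡ 15
15^2 ≡ 22
15^4 ≡ 20
15^7 = 15^4·15^2·15^1 ≡ 17
15^14 = 15^8·15^4·15^2 ≡ 28
15^28 = 15^16·15^8·15^4 ≡ 1  ← first divisor giving 1
The order is 28.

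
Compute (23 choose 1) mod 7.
2

Using Lucas' theorem:
Write n=23 and k=1 in base 7:
n in base 7: [3, 2]
k in base 7: [0, 1]
C(23,1) mod 7 = ∏ C(n_i, k_i) mod 7
Digit binomials (mod 7): C(3,0) = 1; C(2,1) = 2
Product: 1 × 2 = 2 ≡ 2 (mod 7)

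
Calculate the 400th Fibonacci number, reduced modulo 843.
21

Matrix identity: Q^n = [[F_(n+1), F_n], [F_n, F_(n-1)]] with Q = [[1,1],[1,0]].
n = 400 = 110010000₂. Square-and-multiply, entries mod 843:
Q^1 = [[1,1],[1,0]]
Q^3 = (Q^1)²·Q = [[3,2],[2,1]]
Q^6 = (Q^3)² = [[13,8],[8,5]]
Q^12 = (Q^6)² = [[233,144],[144,89]]
Q^25 = (Q^12)²·Q = [[1,841],[841,3]]
Q^50 = (Q^25)² = [[5,835],[835,13]]
Q^100 = (Q^50)² = [[89,699],[699,233]]
Q^200 = (Q^100)² = [[838,840],[840,841]]
Q^400 = (Q^200)² = [[34,21],[21,13]]
F_400 mod 843 = Q^400[0][1] = 21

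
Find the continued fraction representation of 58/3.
[19; 3]

Euclidean algorithm steps:
58 = 19 × 3 + 1
3 = 3 × 1 + 0
Continued fraction: [19; 3]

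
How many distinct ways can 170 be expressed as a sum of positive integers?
274768617130

p(n) counts ways to write n as a sum of positive integers (order ignored).
Euler's pentagonal recurrence: p(k) = p(k-1) + p(k-2) - p(k-5) - p(k-7) + p(k-12) + p(k-15) - ... (offsets j(3j∓1)/2, signs ++--, p(0)=1, p(<0)=0).
DP table for k = 0..169: p(0)=1, p(1)=1, p(2)=2, p(3)=3, p(4)=5, p(5)=7, p(6)=11, p(7)=15, p(8)=22, p(9)=30, p(10)=42, p(11)=56, p(12)=77, p(13)=101, p(14)=135, p(15)=176, p(16)=231, p(17)=297, p(18)=385, p(19)=490, p(20)=627, p(21)=792, p(22)=1002, p(23)=1255, p(24)=1575, p(25)=1958, p(26)=2436, p(27)=3010, p(28)=3718, p(29)=4565, p(30)=5604, p(31)=6842, p(32)=8349, p(33)=10143, p(34)=12310, p(35)=14883, p(36)=17977, p(37)=21637, p(38)=26015, p(39)=31185, p(40)=37338, p(41)=44583, p(42)=53174, p(43)=63261, p(44)=75175, p(45)=89134, p(46)=105558, p(47)=124754, p(48)=147273, p(49)=173525, p(50)=204226, p(51)=239943, p(52)=281589, p(53)=329931, p(54)=386155, p(55)=451276, p(56)=526823, p(57)=614154, p(58)=715220, p(59)=831820, p(60)=966467, p(61)=1121505, p(62)=1300156, p(63)=1505499, p(64)=1741630, p(65)=2012558, p(66)=2323520, p(67)=2679689, p(68)=3087735, p(69)=3554345, p(70)=4087968, p(71)=4697205, p(72)=5392783, p(73)=6185689, p(74)=7089500, p(75)=8118264, p(76)=9289091, p(77)=10619863, p(78)=12132164, p(79)=13848650, p(80)=15796476, p(81)=18004327, p(82)=20506255, p(83)=23338469, p(84)=26543660, p(85)=30167357, p(86)=34262962, p(87)=38887673, p(88)=44108109, p(89)=49995925, p(90)=56634173, p(91)=64112359, p(92)=72533807, p(93)=82010177, p(94)=92669720, p(95)=104651419, p(96)=118114304, p(97)=133230930, p(98)=150198136, p(99)=169229875, p(100)=190569292, p(101)=214481126, p(102)=241265379, p(103)=271248950, p(104)=304801365, p(105)=342325709, p(106)=384276336, p(107)=431149389, p(108)=483502844, p(109)=541946240, p(110)=607163746, p(111)=679903203, p(112)=761002156, p(113)=851376628, p(114)=952050665, p(115)=1064144451, p(116)=1188908248, p(117)=1327710076, p(118)=1482074143, p(119)=1653668665, p(120)=1844349560, p(121)=2056148051, p(122)=2291320912, p(123)=2552338241, p(124)=2841940500, p(125)=3163127352, p(126)=3519222692, p(127)=3913864295, p(128)=4351078600, p(129)=4835271870, p(130)=5371315400, p(131)=5964539504, p(132)=6620830889, p(133)=7346629512, p(134)=8149040695, p(135)=9035836076, p(136)=10015581680, p(137)=11097645016, p(138)=12292341831, p(139)=13610949895, p(140)=15065878135, p(141)=16670689208, p(142)=18440293320, p(143)=20390982757, p(144)=22540654445, p(145)=24908858009, p(146)=27517052599, p(147)=30388671978, p(148)=33549419497, p(149)=37027355200, p(150)=40853235313, p(151)=45060624582, p(152)=49686288421, p(153)=54770336324, p(154)=60356673280, p(155)=66493182097, p(156)=73232243759, p(157)=80630964769, p(158)=88751778802, p(159)=97662728555, p(160)=107438159466, p(161)=118159068427, p(162)=129913904637, p(163)=142798995930, p(164)=156919475295, p(165)=172389800255, p(166)=189334822579, p(167)=207890420102, p(168)=228204732751, p(169)=250438925115.
Final step: p(170) = p(169) + p(168) - p(165) - p(163) + p(158) + p(155) - p(148) - p(144) + p(135) + p(130) - p(119) - p(113) + p(100) + p(93) - p(78) - p(70) + p(53) + p(44) - p(25) - p(15)
= 250438925115 + 228204732751 - 172389800255 - 142798995930 + 88751778802 + 66493182097 - 33549419497 - 22540654445 + 9035836076 + 5371315400 - 1653668665 - 851376628 + 190569292 + 82010177 - 12132164 - 4087968 + 329931 + 75175 - 1958 - 176
= 274768617130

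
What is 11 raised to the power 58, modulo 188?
53

Repeated squaring. Binary of 58 = 111010.
11^1 ≡ 11 (mod 188); 11^2 ≡ 121 (mod 188); 11^4 ≡ 165 (mod 188); 11^8 ≡ 153 (mod 188); 11^16 ≡ 97 (mod 188); 11^32 ≡ 9 (mod 188)
11^58 = 11^2 × 11^8 × 11^16 × 11^32 ≡ 53 (mod 188)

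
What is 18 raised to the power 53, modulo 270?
108

Repeated squaring. Binary of 53 = 110101.
18^1 ≡ 18 (mod 270); 18^2 ≡ 54 (mod 270); 18^4 ≡ 216 (mod 270); 18^8 ≡ 216 (mod 270); 18^16 ≡ 216 (mod 270); 18^32 ≡ 216 (mod 270)
18^53 = 18^1 × 18^4 × 18^16 × 18^32 ≡ 108 (mod 270)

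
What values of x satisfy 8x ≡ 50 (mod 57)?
x ≡ 49 (mod 57)

gcd(8, 57) = 1, which divides 50, so solutions exist.
Find 8^(-1) mod 57 by the extended Euclidean algorithm:
57 = 7 × 8 + 1  ⟹  1 = (1)·57 + (-7)·8
So (-7)·8 ≡ 1 (mod 57), i.e. 8^(-1) ≡ -7 ≡ 50 (mod 57).
x ≡ 50 × 50 = 2500 ≡ 49 (mod 57).
Check: 8 × 49 = 392 ≡ 50 (mod 57).
Unique solution: x ≡ 49 (mod 57)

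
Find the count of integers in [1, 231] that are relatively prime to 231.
120

231 = 3 × 7 × 11
φ(n) = n × ∏(1 - 1/p) for each prime p dividing n
φ(231) = 231 × (1 - 1/3) × (1 - 1/7) × (1 - 1/11) = 120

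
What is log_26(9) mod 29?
2

Baby-step giant-step with step n = ⌈√29⌉ = 6.
Baby steps 26^j mod 29 (j:value) for j=0..5: 0:1, 1:26, 2:9, 3:2, 4:23, 5:18.
h = 9 is already in the table at j=2, so x = 2.
Check: 26^2 ≡ 9 (mod 29).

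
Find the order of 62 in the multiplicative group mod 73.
72

73 is prime, so ord(62) divides φ(73) = 72.
Divisors of 72: 1, 2, 3, 4, 6, 8, 9, 12, 18, 24, 36, 72.
Repeated squaring: 62^1 ≡ 62, 62^2 ≡ 48, 62^4 ≡ 41, 62^8 ≡ 2, 62^16 ≡ 4, 62^32 ≡ 16, 62^64 ≡ 37 (mod 73).
Test 62^d mod 73 for each divisor d in increasing order:
62^1 ≡ 62
62^2 ≡ 48
62^3 = 62^2·62^1 ≡ 56
62^4 ≡ 41
62^6 = 62^4·62^2 ≡ 70
62^8 ≡ 2
62^9 = 62^8·62^1 ≡ 51
62^12 = 62^8·62^4 ≡ 9
62^18 = 62^16·62^2 ≡ 46
62^24 = 62^16·62^8 ≡ 8
62^36 = 62^32·62^4 ≡ 72
62^72 = 62^64·62^8 ≡ 1  ← first divisor giving 1
The order is 72.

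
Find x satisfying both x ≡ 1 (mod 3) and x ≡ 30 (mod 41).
112

Using Chinese Remainder Theorem:
M = 3 × 41 = 123
M1 = 41, M2 = 3
y1 = 41^(-1) mod 3 = 2
y2 = 3^(-1) mod 41 = 14
x = (1×41×2 + 30×3×14) mod 123 = 112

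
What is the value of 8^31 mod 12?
8

Repeated squaring. Binary of 31 = 11111.
8^1 ≡ 8 (mod 12); 8^2 ≡ 4 (mod 12); 8^4 ≡ 4 (mod 12); 8^8 ≡ 4 (mod 12); 8^16 ≡ 4 (mod 12)
8^31 = 8^1 × 8^2 × 8^4 × 8^8 × 8^16 ≡ 8 (mod 12)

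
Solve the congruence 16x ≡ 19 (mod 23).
x ≡ 17 (mod 23)

gcd(16, 23) = 1, which divides 19, so solutions exist.
Find 16^(-1) mod 23 by the extended Euclidean algorithm:
23 = 1 × 16 + 7  ⟹  7 = (1)·23 + (-1)·16
16 = 2 × 7 + 2  ⟹  2 = (-2)·23 + (3)·16
7 = 3 × 2 + 1  ⟹  1 = (7)·23 + (-10)·16
So (-10)·16 ≡ 1 (mod 23), i.e. 16^(-1) ≡ -10 ≡ 13 (mod 23).
x ≡ 13 × 19 = 247 ≡ 17 (mod 23).
Check: 16 × 17 = 272 ≡ 19 (mod 23).
Unique solution: x ≡ 17 (mod 23)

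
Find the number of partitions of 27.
3010

p(n) counts ways to write n as a sum of positive integers (order ignored).
Euler's pentagonal recurrence: p(k) = p(k-1) + p(k-2) - p(k-5) - p(k-7) + p(k-12) + p(k-15) - ... (offsets j(3j∓1)/2, signs ++--, p(0)=1, p(<0)=0).
DP table for k = 0..26: p(0)=1, p(1)=1, p(2)=2, p(3)=3, p(4)=5, p(5)=7, p(6)=11, p(7)=15, p(8)=22, p(9)=30, p(10)=42, p(11)=56, p(12)=77, p(13)=101, p(14)=135, p(15)=176, p(16)=231, p(17)=297, p(18)=385, p(19)=490, p(20)=627, p(21)=792, p(22)=1002, p(23)=1255, p(24)=1575, p(25)=1958, p(26)=2436.
Final step: p(27) = p(26) + p(25) - p(22) - p(20) + p(15) + p(12) - p(5) - p(1)
= 2436 + 1958 - 1002 - 627 + 176 + 77 - 7 - 1
= 3010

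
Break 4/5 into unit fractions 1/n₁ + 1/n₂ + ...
1/2 + 1/4 + 1/20

Greedy algorithm:
4/5: ceiling(5/4) = 2, use 1/2
3/10: ceiling(10/3) = 4, use 1/4
1/20: ceiling(20/1) = 20, use 1/20
Result: 4/5 = 1/2 + 1/4 + 1/20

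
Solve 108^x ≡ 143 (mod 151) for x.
45

Baby-step giant-step with step n = ⌈√151⌉ = 13.
Baby steps 108^j mod 151 (j:value) for j=0..12: 0:1, 1:108, 2:37, 3:70, 4:10, 5:23, 6:68, 7:96, 8:100, 9:79, 10:76, 11:54, 12:94.
Giant-step multiplier: 108^(-13) ≡ 108^(150-13) = 108^137 ≡ 82 (mod 151).
Giant steps γ_i = 143·82^i mod 151: γ_0=143, γ_1=99, γ_2=115, γ_3=68 (in table at j=6).
x = i·n + j = 3·13 + 6 = 45.
Check: 108^45 ≡ 143 (mod 151).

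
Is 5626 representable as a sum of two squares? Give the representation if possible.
1² + 75² (a=1, b=75)

Factorization: 5626 = 2 × 29 × 97
By Fermat: n is sum of two squares iff every prime p ≡ 3 (mod 4) appears to even power.
All primes ≡ 3 (mod 4) appear to even power.
Search a = 0, 1, 2, … for 5626 - a² a perfect square: first hit at a = 1: 5626 - 1 = 5625 = 75².
5626 = 1² + 75² = 1 + 5625 ✓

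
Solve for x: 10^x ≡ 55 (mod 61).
59

Baby-step giant-step with step n = ⌈√61⌉ = 8.
Baby steps 10^j mod 61 (j:value) for j=0..7: 0:1, 1:10, 2:39, 3:24, 4:57, 5:21, 6:27, 7:26.
Giant-step multiplier: 10^(-8) ≡ 10^(60-8) = 10^52 ≡ 42 (mod 61).
Giant steps γ_i = 55·42^i mod 61: γ_0=55, γ_1=53, γ_2=30, γ_3=40, γ_4=33, γ_5=44, γ_6=18, γ_7=24 (in table at j=3).
x = i·n + j = 7·8 + 3 = 59.
Check: 10^59 ≡ 55 (mod 61).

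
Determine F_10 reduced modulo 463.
55

Matrix identity: Q^n = [[F_(n+1), F_n], [F_n, F_(n-1)]] with Q = [[1,1],[1,0]].
n = 10 = 1010₂. Square-and-multiply, entries mod 463:
Q^1 = [[1,1],[1,0]]
Q^2 = (Q^1)² = [[2,1],[1,1]]
Q^5 = (Q^2)²·Q = [[8,5],[5,3]]
Q^10 = (Q^5)² = [[89,55],[55,34]]
F_10 mod 463 = Q^10[0][1] = 55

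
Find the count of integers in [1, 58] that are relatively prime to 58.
28

58 = 2 × 29
φ(n) = n × ∏(1 - 1/p) for each prime p dividing n
φ(58) = 58 × (1 - 1/2) × (1 - 1/29) = 28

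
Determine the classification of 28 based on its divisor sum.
perfect

Proper divisors of 28: sum = 1 + 2 + 4 + 7 + 14 = 28
Since 28 = 28, 28 is perfect.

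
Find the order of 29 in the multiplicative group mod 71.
35

71 is prime, so ord(29) divides φ(71) = 70.
Divisors of 70: 1, 2, 5, 7, 10, 14, 35, 70.
Repeated squaring: 29^1 ≡ 29, 29^2 ≡ 60, 29^4 ≡ 50, 29^8 ≡ 15, 29^16 ≡ 12, 29^32 ≡ 2, 29^64 ≡ 4 (mod 71).
Test 29^d mod 71 for each divisor d in increasing order:
29^1 ≡ 29
29^2 ≡ 60
29^5 = 29^4·29^1 ≡ 30
29^7 = 29^4·29^2·29^1 ≡ 25
29^10 = 29^8·29^2 ≡ 48
29^14 = 29^8·29^4·29^2 ≡ 57
29^35 = 29^32·29^2·29^1 ≡ 1  ← first divisor giving 1
The order is 35.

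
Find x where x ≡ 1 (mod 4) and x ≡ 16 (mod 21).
37

Using Chinese Remainder Theorem:
M = 4 × 21 = 84
M1 = 21, M2 = 4
y1 = 21^(-1) mod 4 = 1
y2 = 4^(-1) mod 21 = 16
x = (1×21×1 + 16×4×16) mod 84 = 37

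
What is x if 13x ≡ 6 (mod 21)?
x ≡ 15 (mod 21)

gcd(13, 21) = 1, which divides 6, so solutions exist.
Find 13^(-1) mod 21 by the extended Euclidean algorithm:
21 = 1 × 13 + 8  ⟹  8 = (1)·21 + (-1)·13
13 = 1 × 8 + 5  ⟹  5 = (-1)·21 + (2)·13
8 = 1 × 5 + 3  ⟹  3 = (2)·21 + (-3)·13
5 = 1 × 3 + 2  ⟹  2 = (-3)·21 + (5)·13
3 = 1 × 2 + 1  ⟹  1 = (5)·21 + (-8)·13
So (-8)·13 ≡ 1 (mod 21), i.e. 13^(-1) ≡ -8 ≡ 13 (mod 21).
x ≡ 13 × 6 = 78 ≡ 15 (mod 21).
Check: 13 × 15 = 195 ≡ 6 (mod 21).
Unique solution: x ≡ 15 (mod 21)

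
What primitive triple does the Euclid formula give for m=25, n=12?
(481, 600, 769)

Euclid's formula: a = m² - n², b = 2mn, c = m² + n²
m = 25, n = 12
a = 25² - 12² = 625 - 144 = 481
b = 2 × 25 × 12 = 600
c = 25² + 12² = 625 + 144 = 769
Verification: 481² + 600² = 231361 + 360000 = 591361 = 769² ✓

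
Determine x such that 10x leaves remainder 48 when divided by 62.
x ≡ 11 (mod 31)

gcd(10, 62) = 2, which divides 48, so solutions exist.
Divide through by 2: 5x ≡ 24 (mod 31).
Find 5^(-1) mod 31 by the extended Euclidean algorithm:
31 = 6 × 5 + 1  ⟹  1 = (1)·31 + (-6)·5
So (-6)·5 ≡ 1 (mod 31), i.e. 5^(-1) ≡ -6 ≡ 25 (mod 31).
x ≡ 25 × 24 = 600 ≡ 11 (mod 31).
Check: 10 × 11 = 110 ≡ 48 (mod 62).
x ≡ 11 (mod 31), giving 2 solutions mod 62.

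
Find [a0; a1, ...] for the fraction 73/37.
[1; 1, 36]

Euclidean algorithm steps:
73 = 1 × 37 + 36
37 = 1 × 36 + 1
36 = 36 × 1 + 0
Continued fraction: [1; 1, 36]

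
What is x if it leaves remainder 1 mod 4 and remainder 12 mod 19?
69

Using Chinese Remainder Theorem:
M = 4 × 19 = 76
M1 = 19, M2 = 4
y1 = 19^(-1) mod 4 = 3
y2 = 4^(-1) mod 19 = 5
x = (1×19×3 + 12×4×5) mod 76 = 69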